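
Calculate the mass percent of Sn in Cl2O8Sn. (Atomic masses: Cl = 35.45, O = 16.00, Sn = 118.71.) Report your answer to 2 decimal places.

Molar mass = 2(35.45) + 8(16.00) + 1(118.71) = 317.610 g/mol
Mass of Sn per mole = 1 × 118.71 = 118.710 g
% Sn = 118.710 / 317.610 × 100 = 37.38%

37.38%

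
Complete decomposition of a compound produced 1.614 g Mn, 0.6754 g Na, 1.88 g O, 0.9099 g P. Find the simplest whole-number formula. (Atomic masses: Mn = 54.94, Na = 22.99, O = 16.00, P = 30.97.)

MnNaO4P

Mn: 1.614 g ÷ 54.94 g/mol = 0.02938 mol
Na: 0.6754 g ÷ 22.99 g/mol = 0.02938 mol
O: 1.88 g ÷ 16.00 g/mol = 0.1175 mol
P: 0.9099 g ÷ 30.97 g/mol = 0.02938 mol
Smallest is Mn at 0.02938 mol; normalising gives Mn 1.000, Na 1.000, O 4.000, P 1.000
≈ 1:1:4:1 → MnNaO4P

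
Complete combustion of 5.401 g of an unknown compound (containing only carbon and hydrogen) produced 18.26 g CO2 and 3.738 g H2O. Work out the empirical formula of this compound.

mol C = 18.26 / 44.01 = 0.4149; mass C = 0.4149 × 12.01 = 4.983 g
mol H = 2 × (3.738 / 18.02) = 0.4149; mass H = 0.4149 × 1.008 = 0.4182 g
Divide by the smallest (0.4149 mol H): C 1.000, H 1.000
Ratio ≈ 1:1, so the empirical formula is CH

CH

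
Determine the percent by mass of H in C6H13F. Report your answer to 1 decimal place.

12.6%

Molar mass = 6(12.01) + 13(1.008) + 1(19.00) = 104.164 g/mol
Mass of H per mole = 13 × 1.008 = 13.104 g
% H = 13.104 / 104.164 × 100 = 12.6%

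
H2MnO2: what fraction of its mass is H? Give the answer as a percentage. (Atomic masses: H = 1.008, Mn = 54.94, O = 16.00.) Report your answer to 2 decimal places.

Molar mass = 2(1.008) + 1(54.94) + 2(16.00) = 88.956 g/mol
Mass of H per mole = 2 × 1.008 = 2.016 g
% H = 2.016 / 88.956 × 100 = 2.27%

2.27%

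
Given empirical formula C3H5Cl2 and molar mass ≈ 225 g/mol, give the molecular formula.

Empirical-formula mass = 111.97 g/mol
n = 225 / 111.97 = 2.01 ≈ 2
Molecular formula = (C3H5Cl2)2 = C6H10Cl4

C6H10Cl4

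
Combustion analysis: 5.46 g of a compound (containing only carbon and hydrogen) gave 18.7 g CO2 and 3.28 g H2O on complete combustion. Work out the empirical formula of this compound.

C7H6

mol C = 18.7 / 44.01 = 0.4249; mass C = 0.4249 × 12.01 = 5.103 g
mol H = 2 × (3.28 / 18.02) = 0.3640; mass H = 0.3640 × 1.008 = 0.3670 g
Divide by the smallest (0.364 mol H): C 1.167, H 1.000
×6: C 7.00, H 6.00 → C7H6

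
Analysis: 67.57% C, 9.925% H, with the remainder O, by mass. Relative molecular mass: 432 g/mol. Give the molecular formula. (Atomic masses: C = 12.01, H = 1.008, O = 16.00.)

Assume 100 g: 67.57 g C, 9.925 g H, 22.505 g O.
n(C) = 67.57/12.01 = 5.626, n(H) = 9.925/1.008 = 9.846, n(O) = 22.505/16.00 = 1.407
Divide by the smallest (1.407 mol O): C 4.000, H 7.000, O 1.000
Ratio ≈ 4:7:1, so the empirical formula is C4H7O
Empirical-formula mass = 71.10 g/mol
n = 432 / 71.10 = 6.08 ≈ 6
Molecular formula = (C4H7O)×6 = C24H42O6

C24H42O6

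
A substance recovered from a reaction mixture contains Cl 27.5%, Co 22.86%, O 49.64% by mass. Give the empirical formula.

Cl2CoO8

Assume 100 g: 27.5 g Cl, 22.86 g Co, 49.64 g O.
Moles — Cl: 27.5 / 35.45 = 0.7757 mol; Co: 22.86 / 58.93 = 0.3879 mol; O: 49.64 / 16.00 = 3.103 mol
Smallest is Co at 0.3879 mol; normalising gives Cl 2.000, Co 1.000, O 7.998
≈ 2:1:8 → Cl2CoO8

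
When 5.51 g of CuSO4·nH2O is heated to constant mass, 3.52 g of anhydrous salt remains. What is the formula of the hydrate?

CuSO4·5H2O

Mass of water lost = 5.51 − 3.52 = 1.99 g → 1.99 / 18.02 = 0.1104 mol H2O
Molar mass of CuSO4 = 159.62 g/mol → mol CuSO4 = 3.52 / 159.62 = 0.02205
n = 0.1104 / 0.02205 = 5.01 ≈ 5 → CuSO4·5H2O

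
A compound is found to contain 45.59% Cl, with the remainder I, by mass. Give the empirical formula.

Cl3I

Assume 100 g: 45.59 g Cl, 54.41 g I.
n(Cl) = 45.59/35.45 = 1.286, n(I) = 54.41/126.90 = 0.4288
Divide by the smallest (0.4288 mol I): Cl 2.999, I 1.000
Ratio ≈ 3:1, so the empirical formula is Cl3I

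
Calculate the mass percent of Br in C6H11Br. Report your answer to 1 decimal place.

Molar mass = 6(12.01) + 11(1.008) + 1(79.90) = 163.048 g/mol
Mass of Br per mole = 1 × 79.90 = 79.900 g
% Br = 79.900 / 163.048 × 100 = 49.0%

49.0%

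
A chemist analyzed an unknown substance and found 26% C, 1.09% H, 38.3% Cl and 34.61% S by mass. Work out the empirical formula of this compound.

C2HClS

Assume 100 g: 26 g C, 1.09 g H, 38.3 g Cl, 34.61 g S.
C: 26 g ÷ 12.01 g/mol = 2.165 mol
H: 1.09 g ÷ 1.008 g/mol = 1.081 mol
Cl: 38.3 g ÷ 35.45 g/mol = 1.08 mol
S: 34.61 g ÷ 32.07 g/mol = 1.079 mol
Ratios (÷ 1.079): C 2.006, H 1.002, Cl 1.001, S 1.000
Ratio ≈ 2:1:1:1, so the empirical formula is C2HClS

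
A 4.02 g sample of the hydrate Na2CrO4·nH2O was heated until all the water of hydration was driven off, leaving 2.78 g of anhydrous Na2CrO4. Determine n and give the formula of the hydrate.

Mass of water lost = 4.02 − 2.78 = 1.24 g → 1.24 / 18.02 = 0.06881 mol H2O
Molar mass of Na2CrO4 = 161.98 g/mol → mol Na2CrO4 = 2.78 / 161.98 = 0.01716
n = 0.06881 / 0.01716 = 4.01 ≈ 4 → Na2CrO4·4H2O

Na2CrO4·4H2O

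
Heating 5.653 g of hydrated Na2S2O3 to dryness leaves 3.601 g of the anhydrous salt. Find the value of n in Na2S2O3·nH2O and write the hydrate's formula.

Mass of water lost = 5.653 − 3.601 = 2.052 g → 2.052 / 18.02 = 0.1139 mol H2O
Molar mass of Na2S2O3 = 158.12 g/mol → mol Na2S2O3 = 3.601 / 158.12 = 0.02277
n = 0.1139 / 0.02277 = 5.00 ≈ 5 → Na2S2O3·5H2O

Na2S2O3·5H2O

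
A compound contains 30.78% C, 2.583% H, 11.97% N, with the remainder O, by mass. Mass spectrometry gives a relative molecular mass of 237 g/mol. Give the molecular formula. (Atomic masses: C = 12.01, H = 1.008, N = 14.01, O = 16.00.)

C6H6N2O8

Assume 100 g: 30.78 g C, 2.583 g H, 11.97 g N, 54.667 g O.
Moles — C: 30.78 / 12.01 = 2.563 mol; H: 2.583 / 1.008 = 2.562 mol; N: 11.97 / 14.01 = 0.8544 mol; O: 54.667 / 16.00 = 3.417 mol
Divide by the smallest (0.8544 mol N): C 3.000, H 2.999, N 1.000, O 3.999
→ C3H3NO4
Empirical-formula mass = 117.06 g/mol
n = 237 / 117.06 = 2.02 ≈ 2
Molecular formula = (C3H3NO4)×2 = C6H6N2O8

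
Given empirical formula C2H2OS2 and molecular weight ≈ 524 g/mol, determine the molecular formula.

C10H10O5S10

Empirical-formula mass = 106.18 g/mol
n = 524 / 106.18 = 4.94 ≈ 5
Molecular formula = (C2H2OS2)5 = C10H10O5S10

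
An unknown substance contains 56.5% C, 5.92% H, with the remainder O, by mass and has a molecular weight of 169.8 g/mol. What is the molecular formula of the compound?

Assume 100 g: 56.5 g C, 5.92 g H, 37.58 g O.
C: 56.5 g ÷ 12.01 g/mol = 4.704 mol
H: 5.92 g ÷ 1.008 g/mol = 5.873 mol
O: 37.58 g ÷ 16.00 g/mol = 2.349 mol
Smallest is O at 2.349 mol; normalising gives C 2.003, H 2.500, O 1.000
Scaling by 2: C 4.01, H 5.00, O 2.00 → C4H5O2
Empirical-formula mass = 85.08 g/mol
n = 169.8 / 85.08 = 2.00 ≈ 2
Molecular formula = (C4H5O2)×2 = C8H10O4

C8H10O4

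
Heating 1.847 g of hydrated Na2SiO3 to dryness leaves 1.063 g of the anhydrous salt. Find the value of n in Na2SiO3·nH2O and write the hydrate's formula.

Mass of water lost = 1.847 − 1.063 = 0.784 g → 0.784 / 18.02 = 0.04351 mol H2O
Molar mass of Na2SiO3 = 122.07 g/mol → mol Na2SiO3 = 1.063 / 122.07 = 0.008708
n = 0.04351 / 0.008708 = 5.00 ≈ 5 → Na2SiO3·5H2O

Na2SiO3·5H2O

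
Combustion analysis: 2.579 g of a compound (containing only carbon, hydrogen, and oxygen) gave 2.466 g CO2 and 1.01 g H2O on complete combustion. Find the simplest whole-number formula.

mol C = 2.466 / 44.01 = 0.05603; mass C = 0.05603 × 12.01 = 0.6730 g
mol H = 2 × (1.01 / 18.02) = 0.1121; mass H = 0.1121 × 1.008 = 0.1130 g
mass O = 2.579 − (0.7859) = 1.793 g → mol O = 0.1121
Divide by the smallest (0.05603 mol C): C 1.000, H 2.001, O 2.000
≈ 1:2:2 → CH2O2

CH2O2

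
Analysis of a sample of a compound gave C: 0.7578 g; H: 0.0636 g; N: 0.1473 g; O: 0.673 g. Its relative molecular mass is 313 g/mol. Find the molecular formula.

C12H12N2O8

n(C) = 0.7578/12.01 = 0.0631, n(H) = 0.0636/1.008 = 0.0631, n(N) = 0.1473/14.01 = 0.01051, n(O) = 0.673/16.00 = 0.04206
Divide by the smallest (0.01051 mol N): C 6.001, H 6.001, N 1.000, O 4.001
≈ 6:6:1:4 → C6H6NO4
Empirical-formula mass = 156.12 g/mol
n = 313 / 156.12 = 2.00 ≈ 2
Molecular formula = (C6H6NO4)×2 = C12H12N2O8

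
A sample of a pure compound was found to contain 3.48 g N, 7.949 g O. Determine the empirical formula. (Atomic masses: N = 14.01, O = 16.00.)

Moles — N: 3.48 / 14.01 = 0.2484 mol; O: 7.949 / 16.00 = 0.4968 mol
Smallest is N at 0.2484 mol; normalising gives N 1.000, O 2.000
Ratio ≈ 1:2, so the empirical formula is NO2

NO2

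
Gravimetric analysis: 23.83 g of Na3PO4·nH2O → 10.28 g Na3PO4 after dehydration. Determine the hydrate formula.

Na3PO4·12H2O

Mass of water lost = 23.83 − 10.28 = 13.55 g → 13.55 / 18.02 = 0.7519 mol H2O
Molar mass of Na3PO4 = 163.94 g/mol → mol Na3PO4 = 10.28 / 163.94 = 0.06271
n = 0.7519 / 0.06271 = 11.99 ≈ 12 → Na3PO4·12H2O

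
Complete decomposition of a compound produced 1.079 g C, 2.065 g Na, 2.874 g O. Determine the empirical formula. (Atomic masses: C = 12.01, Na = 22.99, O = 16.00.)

Moles — C: 1.079 / 12.01 = 0.08984 mol; Na: 2.065 / 22.99 = 0.08982 mol; O: 2.874 / 16.00 = 0.1796 mol
Ratios (÷ 0.08982): C 1.000, Na 1.000, O 2.000
≈ 1:1:2 → CNaO2

CNaO2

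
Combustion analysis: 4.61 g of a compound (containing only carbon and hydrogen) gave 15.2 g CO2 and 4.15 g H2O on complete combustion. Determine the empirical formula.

C3H4

mol C = 15.2 / 44.01 = 0.3454; mass C = 0.3454 × 12.01 = 4.148 g
mol H = 2 × (4.15 / 18.02) = 0.4606; mass H = 0.4606 × 1.008 = 0.4643 g
Smallest is C at 0.3454 mol; normalising gives C 1.000, H 1.334
Scaling by 3: C 3.00, H 4.00 → C3H4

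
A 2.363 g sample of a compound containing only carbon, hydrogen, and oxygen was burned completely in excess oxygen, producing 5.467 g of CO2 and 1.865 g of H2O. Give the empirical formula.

C3H5O

mol C = 5.467 / 44.01 = 0.1242; mass C = 0.1242 × 12.01 = 1.492 g
mol H = 2 × (1.865 / 18.02) = 0.2070; mass H = 0.2070 × 1.008 = 0.2086 g
mass O = 2.363 − (1.701) = 0.6624 g → mol O = 0.04140
Smallest is O at 0.0414 mol; normalising gives C 3.000, H 4.999, O 1.000
→ C3H5O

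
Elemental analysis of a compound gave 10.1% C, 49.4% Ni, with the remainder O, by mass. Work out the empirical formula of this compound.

CNiO3

Assume 100 g: 10.1 g C, 49.4 g Ni, 40.5 g O.
n(C) = 10.1/12.01 = 0.841, n(Ni) = 49.4/58.69 = 0.8417, n(O) = 40.5/16.00 = 2.531
Ratios (÷ 0.841): C 1.000, Ni 1.001, O 3.010
≈ 1:1:3 → CNiO3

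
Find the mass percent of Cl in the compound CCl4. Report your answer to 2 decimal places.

Molar mass = 1(12.01) + 4(35.45) = 153.810 g/mol
Mass of Cl per mole = 4 × 35.45 = 141.800 g
% Cl = 141.800 / 153.810 × 100 = 92.19%

92.19%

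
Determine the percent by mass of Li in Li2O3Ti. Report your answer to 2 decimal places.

12.65%

Molar mass = 2(6.94) + 3(16.00) + 1(47.87) = 109.750 g/mol
Mass of Li per mole = 2 × 6.94 = 13.880 g
% Li = 13.880 / 109.750 × 100 = 12.65%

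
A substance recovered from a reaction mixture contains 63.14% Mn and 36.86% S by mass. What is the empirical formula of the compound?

Assume 100 g: 63.14 g Mn, 36.86 g S.
Moles — Mn: 63.14 / 54.94 = 1.149 mol; S: 36.86 / 32.07 = 1.149 mol
Divide by the smallest (1.149 mol Mn): Mn 1.000, S 1.000
→ MnS

MnS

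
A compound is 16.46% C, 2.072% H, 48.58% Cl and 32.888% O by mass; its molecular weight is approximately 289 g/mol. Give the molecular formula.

C4H6Cl4O6

Assume 100 g: 16.46 g C, 2.072 g H, 48.58 g Cl, 32.888 g O.
n(C) = 16.46/12.01 = 1.371, n(H) = 2.072/1.008 = 2.056, n(Cl) = 48.58/35.45 = 1.37, n(O) = 32.888/16.00 = 2.055
Ratios (÷ 1.37): C 1.000, H 1.500, Cl 1.000, O 1.500
Multiply by 2: C 2.00, H 3.00, Cl 2.00, O 3.00 → C2H3Cl2O3
Empirical-formula mass = 145.94 g/mol
n = 289 / 145.94 = 1.98 ≈ 2
Molecular formula = (C2H3Cl2O3)×2 = C4H6Cl4O6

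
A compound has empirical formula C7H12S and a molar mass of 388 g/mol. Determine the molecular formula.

Empirical-formula mass = 128.24 g/mol
n = 388 / 128.24 = 3.03 ≈ 3
Molecular formula = (C7H12S)3 = C21H36S3

C21H36S3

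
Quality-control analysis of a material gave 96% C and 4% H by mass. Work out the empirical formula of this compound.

C2H

Assume 100 g: 96 g C, 4 g H.
C: 96 g ÷ 12.01 g/mol = 7.993 mol
H: 4 g ÷ 1.008 g/mol = 3.968 mol
Smallest is H at 3.968 mol; normalising gives C 2.014, H 1.000
≈ 2:1 → C2H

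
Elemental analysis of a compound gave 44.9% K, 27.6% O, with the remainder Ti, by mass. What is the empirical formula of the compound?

Assume 100 g: 44.9 g K, 27.6 g O, 27.5 g Ti.
K: 44.9 g ÷ 39.10 g/mol = 1.148 mol
O: 27.6 g ÷ 16.00 g/mol = 1.725 mol
Ti: 27.5 g ÷ 47.87 g/mol = 0.5745 mol
Divide by the smallest (0.5745 mol Ti): K 1.999, O 3.003, Ti 1.000
Ratio ≈ 2:3:1, so the empirical formula is K2O3Ti

K2O3Ti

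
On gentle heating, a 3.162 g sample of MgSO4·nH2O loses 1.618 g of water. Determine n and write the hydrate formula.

MgSO4·7H2O

Mass of anhydrous MgSO4 = 3.162 − 1.618 = 1.544 g
mol H2O = 1.618 / 18.02 = 0.08979
Molar mass of MgSO4 = 120.38 g/mol → mol MgSO4 = 1.544 / 120.38 = 0.01283
n = 0.08979 / 0.01283 = 7.00 ≈ 7 → MgSO4·7H2O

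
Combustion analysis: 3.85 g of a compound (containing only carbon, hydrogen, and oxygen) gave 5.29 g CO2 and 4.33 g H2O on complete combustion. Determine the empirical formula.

mol C = 5.29 / 44.01 = 0.1202; mass C = 0.1202 × 12.01 = 1.444 g
mol H = 2 × (4.33 / 18.02) = 0.4806; mass H = 0.4806 × 1.008 = 0.4844 g
mass O = 3.85 − (1.928) = 1.922 g → mol O = 0.1201
Smallest is O at 0.1201 mol; normalising gives C 1.001, H 4.001, O 1.000
→ CH4O

CH4O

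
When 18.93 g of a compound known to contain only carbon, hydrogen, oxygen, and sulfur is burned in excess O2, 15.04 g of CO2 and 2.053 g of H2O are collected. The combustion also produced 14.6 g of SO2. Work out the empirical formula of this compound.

C3H2O4S2

mol C = 15.04 / 44.01 = 0.3417; mass C = 0.3417 × 12.01 = 4.104 g
mol H = 2 × (2.053 / 18.02) = 0.2279; mass H = 0.2279 × 1.008 = 0.2297 g
mol S = 14.6 / 64.07 = 0.2279; mass S = 7.308 g
mass O = 18.93 − (11.64) = 7.288 g → mol O = 0.4555
Divide by the smallest (0.2279 mol H): C 1.500, H 1.000, O 1.999, S 1.000
Multiply by 2: C 3.00, H 2.00, O 4.00, S 2.00 → C3H2O4S2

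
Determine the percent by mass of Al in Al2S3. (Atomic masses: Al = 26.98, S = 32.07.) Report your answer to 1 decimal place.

Molar mass = 2(26.98) + 3(32.07) = 150.170 g/mol
Mass of Al per mole = 2 × 26.98 = 53.960 g
% Al = 53.960 / 150.170 × 100 = 35.9%

35.9%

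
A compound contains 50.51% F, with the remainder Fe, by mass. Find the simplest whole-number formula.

Assume 100 g: 50.51 g F, 49.49 g Fe.
Moles — F: 50.51 / 19.00 = 2.658 mol; Fe: 49.49 / 55.85 = 0.8861 mol
Smallest is Fe at 0.8861 mol; normalising gives F 3.000, Fe 1.000
≈ 3:1 → F3Fe

F3Fe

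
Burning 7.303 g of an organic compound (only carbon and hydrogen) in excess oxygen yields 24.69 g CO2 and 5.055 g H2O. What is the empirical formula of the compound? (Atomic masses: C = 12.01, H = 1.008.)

mol C = 24.69 / 44.01 = 0.5610; mass C = 0.5610 × 12.01 = 6.738 g
mol H = 2 × (5.055 / 18.02) = 0.5610; mass H = 0.5610 × 1.008 = 0.5655 g
Divide by the smallest (0.561 mol C): C 1.000, H 1.000
Ratio ≈ 1:1, so the empirical formula is CH

CH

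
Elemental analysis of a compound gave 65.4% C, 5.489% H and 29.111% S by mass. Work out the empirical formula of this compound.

Assume 100 g: 65.4 g C, 5.489 g H, 29.111 g S.
C: 65.4 g ÷ 12.01 g/mol = 5.445 mol
H: 5.489 g ÷ 1.008 g/mol = 5.445 mol
S: 29.111 g ÷ 32.07 g/mol = 0.9077 mol
Divide by the smallest (0.9077 mol S): C 5.999, H 5.999, S 1.000
Ratio ≈ 6:6:1, so the empirical formula is C6H6S

C6H6S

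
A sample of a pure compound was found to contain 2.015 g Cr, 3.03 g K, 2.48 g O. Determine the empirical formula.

Moles — Cr: 2.015 / 52.00 = 0.03875 mol; K: 3.03 / 39.10 = 0.07749 mol; O: 2.48 / 16.00 = 0.155 mol
Smallest is Cr at 0.03875 mol; normalising gives Cr 1.000, K 2.000, O 4.000
→ CrK2O4

CrK2O4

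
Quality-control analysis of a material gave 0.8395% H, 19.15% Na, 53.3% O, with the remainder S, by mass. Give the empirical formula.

HNaO4S

Assume 100 g: 0.8395 g H, 19.15 g Na, 53.3 g O, 26.711 g S.
Moles — H: 0.8395 / 1.008 = 0.8328 mol; Na: 19.15 / 22.99 = 0.833 mol; O: 53.3 / 16.00 = 3.331 mol; S: 26.711 / 32.07 = 0.8329 mol
Ratios (÷ 0.8328): H 1.000, Na 1.000, O 4.000, S 1.000
Ratio ≈ 1:1:4:1, so the empirical formula is HNaO4S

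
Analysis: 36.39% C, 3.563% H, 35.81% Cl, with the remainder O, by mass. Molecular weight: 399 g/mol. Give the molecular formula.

C12H14Cl4O6

Assume 100 g: 36.39 g C, 3.563 g H, 35.81 g Cl, 24.237 g O.
C: 36.39 g ÷ 12.01 g/mol = 3.03 mol
H: 3.563 g ÷ 1.008 g/mol = 3.535 mol
Cl: 35.81 g ÷ 35.45 g/mol = 1.01 mol
O: 24.237 g ÷ 16.00 g/mol = 1.515 mol
Smallest is Cl at 1.01 mol; normalising gives C 3.000, H 3.499, Cl 1.000, O 1.500
×2: C 6.00, H 7.00, Cl 2.00, O 3.00 → C6H7Cl2O3
Empirical-formula mass = 198.02 g/mol
n = 399 / 198.02 = 2.01 ≈ 2
Molecular formula = (C6H7Cl2O3)×2 = C12H14Cl4O6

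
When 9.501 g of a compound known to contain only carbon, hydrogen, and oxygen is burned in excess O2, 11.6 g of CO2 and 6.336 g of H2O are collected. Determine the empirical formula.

mol C = 11.6 / 44.01 = 0.2636; mass C = 0.2636 × 12.01 = 3.166 g
mol H = 2 × (6.336 / 18.02) = 0.7032; mass H = 0.7032 × 1.008 = 0.7088 g
mass O = 9.501 − (3.874) = 5.627 g → mol O = 0.3517
Divide by the smallest (0.2636 mol C): C 1.000, H 2.668, O 1.334
Multiply by 3: C 3.00, H 8.00, O 4.00 → C3H8O4

C3H8O4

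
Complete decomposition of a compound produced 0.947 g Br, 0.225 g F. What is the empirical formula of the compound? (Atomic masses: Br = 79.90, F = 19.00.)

Br: 0.947 g ÷ 79.90 g/mol = 0.01185 mol
F: 0.225 g ÷ 19.00 g/mol = 0.01184 mol
Ratios (÷ 0.01184): Br 1.001, F 1.000
→ BrF

BrF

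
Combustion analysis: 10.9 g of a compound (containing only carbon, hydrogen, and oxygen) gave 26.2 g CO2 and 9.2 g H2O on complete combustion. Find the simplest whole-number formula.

C7H12O2

mol C = 26.2 / 44.01 = 0.5953; mass C = 0.5953 × 12.01 = 7.150 g
mol H = 2 × (9.2 / 18.02) = 1.021; mass H = 1.021 × 1.008 = 1.029 g
mass O = 10.9 − (8.179) = 2.721 g → mol O = 0.1701
Smallest is O at 0.1701 mol; normalising gives C 3.501, H 6.004, O 1.000
Multiply by 2: C 7.00, H 12.01, O 2.00 → C7H12O2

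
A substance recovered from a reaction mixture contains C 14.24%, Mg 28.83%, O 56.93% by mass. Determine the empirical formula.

Assume 100 g: 14.24 g C, 28.83 g Mg, 56.93 g O.
C: 14.24 g ÷ 12.01 g/mol = 1.186 mol
Mg: 28.83 g ÷ 24.31 g/mol = 1.186 mol
O: 56.93 g ÷ 16.00 g/mol = 3.558 mol
Divide by the smallest (1.186 mol C): C 1.000, Mg 1.000, O 3.001
≈ 1:1:3 → CMgO3

CMgO3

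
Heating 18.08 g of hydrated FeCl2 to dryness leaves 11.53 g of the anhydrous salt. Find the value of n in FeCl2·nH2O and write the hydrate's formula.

FeCl2·4H2O

Mass of water lost = 18.08 − 11.53 = 6.55 g → 6.55 / 18.02 = 0.3635 mol H2O
Molar mass of FeCl2 = 126.75 g/mol → mol FeCl2 = 11.53 / 126.75 = 0.09097
n = 0.3635 / 0.09097 = 4.00 ≈ 4 → FeCl2·4H2O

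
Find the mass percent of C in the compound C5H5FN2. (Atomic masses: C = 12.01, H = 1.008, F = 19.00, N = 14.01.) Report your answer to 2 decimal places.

53.56%

Molar mass = 5(12.01) + 5(1.008) + 1(19.00) + 2(14.01) = 112.110 g/mol
Mass of C per mole = 5 × 12.01 = 60.050 g
% C = 60.050 / 112.110 × 100 = 53.56%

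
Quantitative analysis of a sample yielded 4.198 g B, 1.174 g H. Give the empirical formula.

Moles — B: 4.198 / 10.81 = 0.3883 mol; H: 1.174 / 1.008 = 1.165 mol
Ratios (÷ 0.3883): B 1.000, H 2.999
→ BH3

BH3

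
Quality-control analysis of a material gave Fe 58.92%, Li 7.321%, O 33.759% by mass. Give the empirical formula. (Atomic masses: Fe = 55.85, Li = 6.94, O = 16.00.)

FeLiO2

Assume 100 g: 58.92 g Fe, 7.321 g Li, 33.759 g O.
n(Fe) = 58.92/55.85 = 1.055, n(Li) = 7.321/6.94 = 1.055, n(O) = 33.759/16.00 = 2.11
Divide by the smallest (1.055 mol Li): Fe 1.000, Li 1.000, O 2.000
≈ 1:1:2 → FeLiO2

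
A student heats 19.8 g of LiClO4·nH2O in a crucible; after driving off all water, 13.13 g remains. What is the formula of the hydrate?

Mass of water lost = 19.8 − 13.13 = 6.67 g → 6.67 / 18.02 = 0.3701 mol H2O
Molar mass of LiClO4 = 106.39 g/mol → mol LiClO4 = 13.13 / 106.39 = 0.1234
n = 0.3701 / 0.1234 = 3.00 ≈ 3 → LiClO4·3H2O

LiClO4·3H2O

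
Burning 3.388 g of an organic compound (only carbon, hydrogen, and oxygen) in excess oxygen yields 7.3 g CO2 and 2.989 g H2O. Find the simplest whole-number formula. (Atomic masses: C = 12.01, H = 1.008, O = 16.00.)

mol C = 7.3 / 44.01 = 0.1659; mass C = 0.1659 × 12.01 = 1.992 g
mol H = 2 × (2.989 / 18.02) = 0.3317; mass H = 0.3317 × 1.008 = 0.3344 g
mass O = 3.388 − (2.327) = 1.061 g → mol O = 0.06634
Ratios (÷ 0.06634): C 2.500, H 5.000, O 1.000
×2: C 5.00, H 10.00, O 2.00 → C5H10O2

C5H10O2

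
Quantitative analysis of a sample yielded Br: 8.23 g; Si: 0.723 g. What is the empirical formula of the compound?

Br4Si

Moles — Br: 8.23 / 79.90 = 0.103 mol; Si: 0.723 / 28.09 = 0.02574 mol
Divide by the smallest (0.02574 mol Si): Br 4.002, Si 1.000
≈ 4:1 → Br4Si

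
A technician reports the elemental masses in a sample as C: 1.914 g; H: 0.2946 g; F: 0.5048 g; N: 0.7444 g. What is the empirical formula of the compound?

C6H11FN2

C: 1.914 g ÷ 12.01 g/mol = 0.1594 mol
H: 0.2946 g ÷ 1.008 g/mol = 0.2923 mol
F: 0.5048 g ÷ 19.00 g/mol = 0.02657 mol
N: 0.7444 g ÷ 14.01 g/mol = 0.05313 mol
Ratios (÷ 0.02657): C 5.998, H 11.000, F 1.000, N 2.000
≈ 6:11:1:2 → C6H11FN2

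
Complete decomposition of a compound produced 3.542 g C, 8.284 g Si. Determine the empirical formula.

CSi

Moles — C: 3.542 / 12.01 = 0.2949 mol; Si: 8.284 / 28.09 = 0.2949 mol
Ratios (÷ 0.2949): C 1.000, Si 1.000
≈ 1:1 → CSi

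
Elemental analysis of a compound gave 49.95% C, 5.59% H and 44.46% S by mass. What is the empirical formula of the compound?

C3H4S

Assume 100 g: 49.95 g C, 5.59 g H, 44.46 g S.
C: 49.95 g ÷ 12.01 g/mol = 4.159 mol
H: 5.59 g ÷ 1.008 g/mol = 5.546 mol
S: 44.46 g ÷ 32.07 g/mol = 1.386 mol
Divide by the smallest (1.386 mol S): C 3.000, H 4.000, S 1.000
Ratio ≈ 3:4:1, so the empirical formula is C3H4S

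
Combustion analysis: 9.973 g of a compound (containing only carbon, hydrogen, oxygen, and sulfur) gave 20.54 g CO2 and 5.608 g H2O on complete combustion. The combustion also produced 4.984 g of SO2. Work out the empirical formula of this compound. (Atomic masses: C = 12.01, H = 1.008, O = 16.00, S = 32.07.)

mol C = 20.54 / 44.01 = 0.4667; mass C = 0.4667 × 12.01 = 5.605 g
mol H = 2 × (5.608 / 18.02) = 0.6224; mass H = 0.6224 × 1.008 = 0.6274 g
mol S = 4.984 / 64.07 = 0.07779; mass S = 2.495 g
mass O = 9.973 − (8.727) = 1.246 g → mol O = 0.07785
Smallest is S at 0.07779 mol; normalising gives C 6.000, H 8.001, O 1.001, S 1.000
≈ 6:8:1:1 → C6H8OS

C6H8OS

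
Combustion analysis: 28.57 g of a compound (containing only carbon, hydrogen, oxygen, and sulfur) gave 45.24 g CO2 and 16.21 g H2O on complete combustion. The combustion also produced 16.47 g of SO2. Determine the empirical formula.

C8H14O3S2

mol C = 45.24 / 44.01 = 1.028; mass C = 1.028 × 12.01 = 12.35 g
mol H = 2 × (16.21 / 18.02) = 1.799; mass H = 1.799 × 1.008 = 1.814 g
mol S = 16.47 / 64.07 = 0.2571; mass S = 8.244 g
mass O = 28.57 − (22.40) = 6.167 g → mol O = 0.3854
Divide by the smallest (0.2571 mol S): C 3.999, H 6.999, O 1.499, S 1.000
Scaling by 2: C 8.00, H 14.00, O 3.00, S 2.00 → C8H14O3S2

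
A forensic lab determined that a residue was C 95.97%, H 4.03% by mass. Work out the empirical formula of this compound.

Assume 100 g: 95.97 g C, 4.03 g H.
Moles — C: 95.97 / 12.01 = 7.991 mol; H: 4.03 / 1.008 = 3.998 mol
Divide by the smallest (3.998 mol H): C 1.999, H 1.000
Ratio ≈ 2:1, so the empirical formula is C2H

C2H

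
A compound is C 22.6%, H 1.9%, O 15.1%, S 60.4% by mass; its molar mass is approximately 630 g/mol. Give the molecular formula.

C12H12O6S12

Assume 100 g: 22.6 g C, 1.9 g H, 15.1 g O, 60.4 g S.
n(C) = 22.6/12.01 = 1.882, n(H) = 1.9/1.008 = 1.885, n(O) = 15.1/16.00 = 0.9437, n(S) = 60.4/32.07 = 1.883
Smallest is O at 0.9437 mol; normalising gives C 1.994, H 1.997, O 1.000, S 1.996
≈ 2:2:1:2 → C2H2OS2
Empirical-formula mass = 106.18 g/mol
n = 630 / 106.18 = 5.93 ≈ 6
Molecular formula = (C2H2OS2)×6 = C12H12O6S12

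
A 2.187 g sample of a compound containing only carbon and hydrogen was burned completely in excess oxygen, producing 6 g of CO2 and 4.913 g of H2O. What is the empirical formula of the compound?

CH4

mol C = 6 / 44.01 = 0.1363; mass C = 0.1363 × 12.01 = 1.637 g
mol H = 2 × (4.913 / 18.02) = 0.5453; mass H = 0.5453 × 1.008 = 0.5496 g
Divide by the smallest (0.1363 mol C): C 1.000, H 4.000
Ratio ≈ 1:4, so the empirical formula is CH4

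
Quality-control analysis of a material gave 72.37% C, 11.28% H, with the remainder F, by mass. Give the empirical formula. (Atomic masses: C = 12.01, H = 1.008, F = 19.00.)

C7H13F

Assume 100 g: 72.37 g C, 11.28 g H, 16.35 g F.
Moles — C: 72.37 / 12.01 = 6.026 mol; H: 11.28 / 1.008 = 11.19 mol; F: 16.35 / 19.00 = 0.8605 mol
Ratios (÷ 0.8605): C 7.002, H 13.004, F 1.000
Ratio ≈ 7:13:1, so the empirical formula is C7H13F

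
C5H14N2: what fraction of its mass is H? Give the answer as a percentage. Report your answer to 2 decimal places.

Molar mass = 5(12.01) + 14(1.008) + 2(14.01) = 102.182 g/mol
Mass of H per mole = 14 × 1.008 = 14.112 g
% H = 14.112 / 102.182 × 100 = 13.81%

13.81%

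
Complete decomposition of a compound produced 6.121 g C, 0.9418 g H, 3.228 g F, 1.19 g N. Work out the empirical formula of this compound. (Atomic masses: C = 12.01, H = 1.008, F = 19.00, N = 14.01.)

C6H11F2N

C: 6.121 g ÷ 12.01 g/mol = 0.5097 mol
H: 0.9418 g ÷ 1.008 g/mol = 0.9343 mol
F: 3.228 g ÷ 19.00 g/mol = 0.1699 mol
N: 1.19 g ÷ 14.01 g/mol = 0.08494 mol
Smallest is N at 0.08494 mol; normalising gives C 6.000, H 11.000, F 2.000, N 1.000
→ C6H11F2N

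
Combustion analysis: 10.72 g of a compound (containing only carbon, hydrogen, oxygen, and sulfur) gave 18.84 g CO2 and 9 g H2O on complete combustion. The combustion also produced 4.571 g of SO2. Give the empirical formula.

mol C = 18.84 / 44.01 = 0.4281; mass C = 0.4281 × 12.01 = 5.141 g
mol H = 2 × (9 / 18.02) = 0.9989; mass H = 0.9989 × 1.008 = 1.007 g
mol S = 4.571 / 64.07 = 0.07134; mass S = 2.288 g
mass O = 10.72 − (8.436) = 2.284 g → mol O = 0.1427
Ratios (÷ 0.07134): C 6.000, H 14.001, O 2.001, S 1.000
→ C6H14O2S

C6H14O2S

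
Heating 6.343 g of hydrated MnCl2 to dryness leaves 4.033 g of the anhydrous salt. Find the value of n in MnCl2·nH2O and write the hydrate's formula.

MnCl2·4H2O

Mass of water lost = 6.343 − 4.033 = 2.31 g → 2.31 / 18.02 = 0.1282 mol H2O
Molar mass of MnCl2 = 125.84 g/mol → mol MnCl2 = 4.033 / 125.84 = 0.03205
n = 0.1282 / 0.03205 = 4.00 ≈ 4 → MnCl2·4H2O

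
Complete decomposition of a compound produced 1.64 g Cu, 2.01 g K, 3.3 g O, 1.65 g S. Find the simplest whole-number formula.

Cu: 1.64 g ÷ 63.55 g/mol = 0.02581 mol
K: 2.01 g ÷ 39.10 g/mol = 0.05141 mol
O: 3.3 g ÷ 16.00 g/mol = 0.2062 mol
S: 1.65 g ÷ 32.07 g/mol = 0.05145 mol
Divide by the smallest (0.02581 mol Cu): Cu 1.000, K 1.992, O 7.992, S 1.994
Ratio ≈ 1:2:8:2, so the empirical formula is CuK2O8S2

CuK2O8S2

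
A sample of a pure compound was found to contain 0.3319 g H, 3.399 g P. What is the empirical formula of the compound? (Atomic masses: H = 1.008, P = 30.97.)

Moles — H: 0.3319 / 1.008 = 0.3293 mol; P: 3.399 / 30.97 = 0.1098 mol
Ratios (÷ 0.1098): H 3.000, P 1.000
→ H3P

H3P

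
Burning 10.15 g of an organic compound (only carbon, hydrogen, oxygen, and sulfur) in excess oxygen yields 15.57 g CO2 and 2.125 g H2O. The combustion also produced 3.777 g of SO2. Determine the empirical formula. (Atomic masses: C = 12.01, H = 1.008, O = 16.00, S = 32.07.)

C6H4O4S

mol C = 15.57 / 44.01 = 0.3538; mass C = 0.3538 × 12.01 = 4.249 g
mol H = 2 × (2.125 / 18.02) = 0.2358; mass H = 0.2358 × 1.008 = 0.2377 g
mol S = 3.777 / 64.07 = 0.05895; mass S = 1.891 g
mass O = 10.15 − (6.377) = 3.773 g → mol O = 0.2358
Smallest is S at 0.05895 mol; normalising gives C 6.001, H 4.001, O 4.000, S 1.000
→ C6H4O4S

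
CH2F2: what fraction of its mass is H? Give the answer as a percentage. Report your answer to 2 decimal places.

Molar mass = 1(12.01) + 2(1.008) + 2(19.00) = 52.026 g/mol
Mass of H per mole = 2 × 1.008 = 2.016 g
% H = 2.016 / 52.026 × 100 = 3.87%

3.87%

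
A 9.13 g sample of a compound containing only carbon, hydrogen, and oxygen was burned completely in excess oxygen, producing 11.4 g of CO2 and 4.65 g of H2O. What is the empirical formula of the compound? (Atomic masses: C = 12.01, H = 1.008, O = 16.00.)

C3H6O4

mol C = 11.4 / 44.01 = 0.2590; mass C = 0.2590 × 12.01 = 3.111 g
mol H = 2 × (4.65 / 18.02) = 0.5161; mass H = 0.5161 × 1.008 = 0.5202 g
mass O = 9.13 − (3.631) = 5.499 g → mol O = 0.3437
Ratios (÷ 0.259): C 1.000, H 1.992, O 1.327
×3: C 3.00, H 5.98, O 3.98 → C3H6O4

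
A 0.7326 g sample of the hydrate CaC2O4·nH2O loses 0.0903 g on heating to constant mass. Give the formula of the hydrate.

CaC2O4·H2O

Mass of anhydrous CaC2O4 = 0.7326 − 0.0903 = 0.6423 g
mol H2O = 0.0903 / 18.02 = 0.005011
Molar mass of CaC2O4 = 128.10 g/mol → mol CaC2O4 = 0.6423 / 128.10 = 0.005014
n = 0.005011 / 0.005014 = 1.00 ≈ 1 → CaC2O4·H2O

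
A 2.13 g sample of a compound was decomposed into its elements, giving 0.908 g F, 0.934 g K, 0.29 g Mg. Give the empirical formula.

n(F) = 0.908/19.00 = 0.04779, n(K) = 0.934/39.10 = 0.02389, n(Mg) = 0.29/24.31 = 0.01193
Divide by the smallest (0.01193 mol Mg): F 4.006, K 2.002, Mg 1.000
→ F4K2Mg

F4K2Mg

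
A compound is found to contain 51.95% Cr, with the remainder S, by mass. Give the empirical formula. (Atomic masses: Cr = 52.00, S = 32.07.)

Assume 100 g: 51.95 g Cr, 48.05 g S.
n(Cr) = 51.95/52.00 = 0.999, n(S) = 48.05/32.07 = 1.498
Smallest is Cr at 0.999 mol; normalising gives Cr 1.000, S 1.500
Scaling by 2: Cr 2.00, S 3.00 → Cr2S3

Cr2S3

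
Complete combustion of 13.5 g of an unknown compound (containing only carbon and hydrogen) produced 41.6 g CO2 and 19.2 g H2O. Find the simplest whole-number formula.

C4H9

mol C = 41.6 / 44.01 = 0.9452; mass C = 0.9452 × 12.01 = 11.35 g
mol H = 2 × (19.2 / 18.02) = 2.131; mass H = 2.131 × 1.008 = 2.148 g
Smallest is C at 0.9452 mol; normalising gives C 1.000, H 2.254
Scaling by 4: C 4.00, H 9.02 → C4H9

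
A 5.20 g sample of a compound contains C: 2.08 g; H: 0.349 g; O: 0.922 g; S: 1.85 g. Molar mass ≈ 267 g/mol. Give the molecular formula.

n(C) = 2.08/12.01 = 0.1732, n(H) = 0.349/1.008 = 0.3462, n(O) = 0.922/16.00 = 0.05763, n(S) = 1.85/32.07 = 0.05769
Smallest is O at 0.05763 mol; normalising gives C 3.005, H 6.008, O 1.000, S 1.001
≈ 3:6:1:1 → C3H6OS
Empirical-formula mass = 90.15 g/mol
n = 267 / 90.15 = 2.96 ≈ 3
Molecular formula = (C3H6OS)×3 = C9H18O3S3

C9H18O3S3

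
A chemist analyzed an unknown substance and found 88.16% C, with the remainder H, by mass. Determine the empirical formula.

C5H8

Assume 100 g: 88.16 g C, 11.84 g H.
n(C) = 88.16/12.01 = 7.341, n(H) = 11.84/1.008 = 11.75
Ratios (÷ 7.341): C 1.000, H 1.600
×5: C 5.00, H 8.00 → C5H8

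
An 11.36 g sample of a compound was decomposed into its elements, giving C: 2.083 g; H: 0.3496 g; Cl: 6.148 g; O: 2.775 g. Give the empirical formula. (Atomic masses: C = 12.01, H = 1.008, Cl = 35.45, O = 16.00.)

n(C) = 2.083/12.01 = 0.1734, n(H) = 0.3496/1.008 = 0.3468, n(Cl) = 6.148/35.45 = 0.1734, n(O) = 2.775/16.00 = 0.1734
Ratios (÷ 0.1734): C 1.000, H 2.000, Cl 1.000, O 1.000
→ CH2ClO

CH2ClO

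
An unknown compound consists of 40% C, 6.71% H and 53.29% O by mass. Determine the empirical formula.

Assume 100 g: 40 g C, 6.71 g H, 53.29 g O.
n(C) = 40/12.01 = 3.331, n(H) = 6.71/1.008 = 6.657, n(O) = 53.29/16.00 = 3.331
Divide by the smallest (3.331 mol C): C 1.000, H 1.999, O 1.000
→ CH2O

CH2O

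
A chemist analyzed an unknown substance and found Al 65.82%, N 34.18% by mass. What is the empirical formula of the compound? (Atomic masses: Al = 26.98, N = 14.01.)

Assume 100 g: 65.82 g Al, 34.18 g N.
n(Al) = 65.82/26.98 = 2.44, n(N) = 34.18/14.01 = 2.44
Smallest is Al at 2.44 mol; normalising gives Al 1.000, N 1.000
≈ 1:1 → AlN

AlN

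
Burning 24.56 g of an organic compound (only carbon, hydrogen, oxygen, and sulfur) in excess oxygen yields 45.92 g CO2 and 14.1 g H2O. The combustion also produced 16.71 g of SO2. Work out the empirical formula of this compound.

mol C = 45.92 / 44.01 = 1.043; mass C = 1.043 × 12.01 = 12.53 g
mol H = 2 × (14.1 / 18.02) = 1.565; mass H = 1.565 × 1.008 = 1.577 g
mol S = 16.71 / 64.07 = 0.2608; mass S = 8.364 g
mass O = 24.56 − (22.47) = 2.087 g → mol O = 0.1304
Divide by the smallest (0.1304 mol O): C 7.998, H 11.996, O 1.000, S 1.999
Ratio ≈ 8:12:1:2, so the empirical formula is C8H12OS2

C8H12OS2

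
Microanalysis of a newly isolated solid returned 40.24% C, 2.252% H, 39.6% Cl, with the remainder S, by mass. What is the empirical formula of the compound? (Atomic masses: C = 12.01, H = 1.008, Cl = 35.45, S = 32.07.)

C6H4Cl2S

Assume 100 g: 40.24 g C, 2.252 g H, 39.6 g Cl, 17.908 g S.
n(C) = 40.24/12.01 = 3.351, n(H) = 2.252/1.008 = 2.234, n(Cl) = 39.6/35.45 = 1.117, n(S) = 17.908/32.07 = 0.5584
Smallest is S at 0.5584 mol; normalising gives C 6.000, H 4.001, Cl 2.000, S 1.000
→ C6H4Cl2S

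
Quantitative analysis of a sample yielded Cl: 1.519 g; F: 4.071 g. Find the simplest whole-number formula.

n(Cl) = 1.519/35.45 = 0.04285, n(F) = 4.071/19.00 = 0.2143
Smallest is Cl at 0.04285 mol; normalising gives Cl 1.000, F 5.000
→ ClF5

ClF5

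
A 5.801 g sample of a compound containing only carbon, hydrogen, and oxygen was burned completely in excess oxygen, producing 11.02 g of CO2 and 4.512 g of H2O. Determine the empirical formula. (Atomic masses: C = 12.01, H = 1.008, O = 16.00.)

mol C = 11.02 / 44.01 = 0.2504; mass C = 0.2504 × 12.01 = 3.007 g
mol H = 2 × (4.512 / 18.02) = 0.5008; mass H = 0.5008 × 1.008 = 0.5048 g
mass O = 5.801 − (3.512) = 2.289 g → mol O = 0.1431
Divide by the smallest (0.1431 mol O): C 1.750, H 3.500, O 1.000
Scaling by 4: C 7.00, H 14.00, O 4.00 → C7H14O4

C7H14O4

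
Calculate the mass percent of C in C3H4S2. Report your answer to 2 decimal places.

Molar mass = 3(12.01) + 4(1.008) + 2(32.07) = 104.202 g/mol
Mass of C per mole = 3 × 12.01 = 36.030 g
% C = 36.030 / 104.202 × 100 = 34.58%

34.58%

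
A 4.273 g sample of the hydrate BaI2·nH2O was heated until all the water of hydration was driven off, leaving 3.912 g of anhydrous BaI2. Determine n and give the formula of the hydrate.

Mass of water lost = 4.273 − 3.912 = 0.361 g → 0.361 / 18.02 = 0.02003 mol H2O
Molar mass of BaI2 = 391.13 g/mol → mol BaI2 = 3.912 / 391.13 = 0.01
n = 0.02003 / 0.01 = 2.00 ≈ 2 → BaI2·2H2O

BaI2·2H2O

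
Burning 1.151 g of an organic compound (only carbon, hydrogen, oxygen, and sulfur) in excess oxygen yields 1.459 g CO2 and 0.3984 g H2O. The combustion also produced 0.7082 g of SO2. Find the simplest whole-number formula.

C3H4O2S

mol C = 1.459 / 44.01 = 0.03315; mass C = 0.03315 × 12.01 = 0.3982 g
mol H = 2 × (0.3984 / 18.02) = 0.04422; mass H = 0.04422 × 1.008 = 0.04457 g
mol S = 0.7082 / 64.07 = 0.01105; mass S = 0.3545 g
mass O = 1.151 − (0.7972) = 0.3538 g → mol O = 0.02211
Divide by the smallest (0.01105 mol S): C 2.999, H 4.000, O 2.000, S 1.000
≈ 3:4:2:1 → C3H4O2S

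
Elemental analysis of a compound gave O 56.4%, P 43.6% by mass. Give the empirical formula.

Assume 100 g: 56.4 g O, 43.6 g P.
O: 56.4 g ÷ 16.00 g/mol = 3.525 mol
P: 43.6 g ÷ 30.97 g/mol = 1.408 mol
Divide by the smallest (1.408 mol P): O 2.504, P 1.000
Multiply by 2: O 5.01, P 2.00 → O5P2

O5P2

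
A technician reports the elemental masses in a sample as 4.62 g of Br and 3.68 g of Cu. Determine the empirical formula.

Moles — Br: 4.62 / 79.90 = 0.05782 mol; Cu: 3.68 / 63.55 = 0.05791 mol
Ratios (÷ 0.05782): Br 1.000, Cu 1.001
≈ 1:1 → BrCu

BrCu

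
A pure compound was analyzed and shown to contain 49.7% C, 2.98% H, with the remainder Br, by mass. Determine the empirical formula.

C7H5Br

Assume 100 g: 49.7 g C, 2.98 g H, 47.32 g Br.
n(C) = 49.7/12.01 = 4.138, n(H) = 2.98/1.008 = 2.956, n(Br) = 47.32/79.90 = 0.5922
Ratios (÷ 0.5922): C 6.987, H 4.992, Br 1.000
≈ 7:5:1 → C7H5Br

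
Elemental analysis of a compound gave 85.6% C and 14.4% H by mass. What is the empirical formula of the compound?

Assume 100 g: 85.6 g C, 14.4 g H.
n(C) = 85.6/12.01 = 7.127, n(H) = 14.4/1.008 = 14.29
Smallest is C at 7.127 mol; normalising gives C 1.000, H 2.004
Ratio ≈ 1:2, so the empirical formula is CH2

CH2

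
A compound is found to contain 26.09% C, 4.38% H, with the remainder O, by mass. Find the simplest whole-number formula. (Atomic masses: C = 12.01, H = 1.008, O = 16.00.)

Assume 100 g: 26.09 g C, 4.38 g H, 69.53 g O.
Moles — C: 26.09 / 12.01 = 2.172 mol; H: 4.38 / 1.008 = 4.345 mol; O: 69.53 / 16.00 = 4.346 mol
Ratios (÷ 2.172): C 1.000, H 2.000, O 2.000
→ CH2O2

CH2O2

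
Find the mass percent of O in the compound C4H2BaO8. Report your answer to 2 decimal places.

40.59%

Molar mass = 4(12.01) + 2(1.008) + 1(137.33) + 8(16.00) = 315.386 g/mol
Mass of O per mole = 8 × 16.00 = 128.000 g
% O = 128.000 / 315.386 × 100 = 40.59%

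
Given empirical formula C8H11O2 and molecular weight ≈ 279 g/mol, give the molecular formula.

Empirical-formula mass = 139.17 g/mol
n = 279 / 139.17 = 2.00 ≈ 2
Molecular formula = (C8H11O2)2 = C16H22O4

C16H22O4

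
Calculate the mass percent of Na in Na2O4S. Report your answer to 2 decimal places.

32.37%

Molar mass = 2(22.99) + 4(16.00) + 1(32.07) = 142.050 g/mol
Mass of Na per mole = 2 × 22.99 = 45.980 g
% Na = 45.980 / 142.050 × 100 = 32.37%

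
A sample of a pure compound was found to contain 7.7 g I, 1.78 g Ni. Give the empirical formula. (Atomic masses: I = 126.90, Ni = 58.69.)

I2Ni

n(I) = 7.7/126.90 = 0.06068, n(Ni) = 1.78/58.69 = 0.03033
Smallest is Ni at 0.03033 mol; normalising gives I 2.001, Ni 1.000
Ratio ≈ 2:1, so the empirical formula is I2Ni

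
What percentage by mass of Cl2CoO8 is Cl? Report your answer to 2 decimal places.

Molar mass = 2(35.45) + 1(58.93) + 8(16.00) = 257.830 g/mol
Mass of Cl per mole = 2 × 35.45 = 70.900 g
% Cl = 70.900 / 257.830 × 100 = 27.50%

27.50%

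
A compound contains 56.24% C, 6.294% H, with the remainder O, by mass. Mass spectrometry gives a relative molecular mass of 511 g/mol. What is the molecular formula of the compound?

C24H32O12

Assume 100 g: 56.24 g C, 6.294 g H, 37.466 g O.
n(C) = 56.24/12.01 = 4.683, n(H) = 6.294/1.008 = 6.244, n(O) = 37.466/16.00 = 2.342
Divide by the smallest (2.342 mol O): C 2.000, H 2.667, O 1.000
Scaling by 3: C 6.00, H 8.00, O 3.00 → C6H8O3
Empirical-formula mass = 128.12 g/mol
n = 511 / 128.12 = 3.99 ≈ 4
Molecular formula = (C6H8O3)×4 = C24H32O12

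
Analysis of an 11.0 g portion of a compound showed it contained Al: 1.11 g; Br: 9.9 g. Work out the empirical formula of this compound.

AlBr3

n(Al) = 1.11/26.98 = 0.04114, n(Br) = 9.9/79.90 = 0.1239
Smallest is Al at 0.04114 mol; normalising gives Al 1.000, Br 3.012
→ AlBr3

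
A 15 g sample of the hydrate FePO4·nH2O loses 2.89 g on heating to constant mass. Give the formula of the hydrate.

FePO4·2H2O

Mass of anhydrous FePO4 = 15 − 2.89 = 12.11 g
mol H2O = 2.89 / 18.02 = 0.1604
Molar mass of FePO4 = 150.82 g/mol → mol FePO4 = 12.11 / 150.82 = 0.08029
n = 0.1604 / 0.08029 = 2.00 ≈ 2 → FePO4·2H2O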